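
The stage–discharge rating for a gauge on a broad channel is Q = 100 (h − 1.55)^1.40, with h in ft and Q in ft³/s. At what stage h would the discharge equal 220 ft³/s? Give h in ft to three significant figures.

h − h₀ = (Q/C)^(1/b) = (220/100)^(1/1.40) = 1.756 ft
h = 1.55 + 1.756 = 3.306 ft

3.31 ft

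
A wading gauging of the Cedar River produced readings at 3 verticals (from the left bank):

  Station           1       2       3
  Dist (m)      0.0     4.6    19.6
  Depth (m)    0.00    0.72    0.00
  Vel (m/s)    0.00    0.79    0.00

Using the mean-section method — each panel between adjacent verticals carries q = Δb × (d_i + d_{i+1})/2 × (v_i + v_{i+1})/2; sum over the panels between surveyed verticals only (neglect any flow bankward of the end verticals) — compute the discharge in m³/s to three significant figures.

Panel 1-2: Δb = 4.6 m, d̄ = (0.00+0.72)/2 = 0.36, v̄ = (0.00+0.79)/2 = 0.395 → q = 4.6×0.36×0.395 = 0.6541 m³/s
Panel 2-3: Δb = 15 m, d̄ = (0.72+0.00)/2 = 0.36, v̄ = (0.79+0.00)/2 = 0.395 → q = 15×0.36×0.395 = 2.133 m³/s
Q = Σ q = 2.787 m³/s

2.79 m³/s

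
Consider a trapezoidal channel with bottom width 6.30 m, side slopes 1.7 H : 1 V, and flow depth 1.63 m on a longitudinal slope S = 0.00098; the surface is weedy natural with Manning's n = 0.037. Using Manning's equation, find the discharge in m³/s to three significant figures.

13.8 m³/s

A = (b + z·y)·y = (6.30 + 1.7×1.63)×1.63 = 14.79 m²
P = b + 2y√(1+z²) = 6.30 + 2×1.63×√(1+1.7²) = 12.73 m
R = A/P = 14.79/12.73 = 1.162 m
Q = (1/n)·A·R^(2/3)·S^(1/2) = (1/0.037) × 14.79 × 1.162^(2/3) × 0.00098^(1/2) = 13.82 m³/s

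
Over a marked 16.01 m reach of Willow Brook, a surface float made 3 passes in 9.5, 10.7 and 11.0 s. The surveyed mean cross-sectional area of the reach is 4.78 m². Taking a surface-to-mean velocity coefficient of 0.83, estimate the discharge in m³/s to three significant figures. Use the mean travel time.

6.11 m³/s

t̄ = (9.5 + 10.7 + 11.0) / 3 = 10.4 s
v_surface = L / t̄ = 16.01 / 10.4 = 1.539 m/s
v_mean = 0.83 × 1.539 = 1.278 m/s
Q = A × v_mean = 4.78 × 1.278 = 6.108 m³/s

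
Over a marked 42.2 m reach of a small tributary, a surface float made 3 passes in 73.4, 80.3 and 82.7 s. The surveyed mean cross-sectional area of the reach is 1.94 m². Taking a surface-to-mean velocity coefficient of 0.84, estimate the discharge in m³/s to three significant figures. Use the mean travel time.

0.873 m³/s

t̄ = (73.4 + 80.3 + 82.7) / 3 = 78.8 s
v_surface = L / t̄ = 42.2 / 78.8 = 0.5355 m/s
v_mean = 0.84 × 0.5355 = 0.4498 m/s
Q = A × v_mean = 1.94 × 0.4498 = 0.8727 m³/s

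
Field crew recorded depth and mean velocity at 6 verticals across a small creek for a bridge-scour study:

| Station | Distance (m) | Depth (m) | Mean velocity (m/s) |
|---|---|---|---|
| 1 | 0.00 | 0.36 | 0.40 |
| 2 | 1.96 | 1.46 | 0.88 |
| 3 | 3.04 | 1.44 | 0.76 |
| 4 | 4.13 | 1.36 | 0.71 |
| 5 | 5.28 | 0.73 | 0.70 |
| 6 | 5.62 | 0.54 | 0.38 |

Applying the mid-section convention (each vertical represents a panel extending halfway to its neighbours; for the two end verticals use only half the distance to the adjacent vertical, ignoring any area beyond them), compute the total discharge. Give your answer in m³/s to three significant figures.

w_1 = (1.96 − 0.00)/2 = 0.98 m; q_1 = 0.40 × 0.36 × 0.98 = 0.1411 m³/s
w_2 = (3.04 − 0.00)/2 = 1.52 m; q_2 = 0.88 × 1.46 × 1.52 = 1.953 m³/s
w_3 = (4.13 − 1.96)/2 = 1.085 m; q_3 = 0.76 × 1.44 × 1.085 = 1.187 m³/s
w_4 = (5.28 − 3.04)/2 = 1.12 m; q_4 = 0.71 × 1.36 × 1.12 = 1.081 m³/s
w_5 = (5.62 − 4.13)/2 = 0.745 m; q_5 = 0.70 × 0.73 × 0.745 = 0.3807 m³/s
w_6 = (5.62 − 5.28)/2 = 0.17 m; q_6 = 0.38 × 0.54 × 0.17 = 0.03488 m³/s
Q = Σ qᵢ = 4.778 m³/s

4.78 m³/s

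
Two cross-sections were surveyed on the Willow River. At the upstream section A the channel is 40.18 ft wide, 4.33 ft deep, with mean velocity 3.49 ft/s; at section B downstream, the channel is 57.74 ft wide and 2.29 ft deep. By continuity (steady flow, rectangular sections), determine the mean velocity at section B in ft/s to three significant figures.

4.59 ft/s

Q = A₁V₁ = (40.18×4.33) × 3.49 = 607.2 ft³/s
A₂ = 57.74 × 2.29 = 132.2 ft²
V₂ = Q/A₂ = 607.2/132.2 = 4.592 ft/s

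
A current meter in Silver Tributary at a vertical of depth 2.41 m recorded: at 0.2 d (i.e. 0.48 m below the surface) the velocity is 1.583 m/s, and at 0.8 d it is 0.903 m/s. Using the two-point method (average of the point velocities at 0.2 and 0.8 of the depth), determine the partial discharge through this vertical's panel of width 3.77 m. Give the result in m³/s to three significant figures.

11.3 m³/s

v̄ = (1.583 + 0.903) / 2 = 1.243 m/s
q = v̄ × d × w = 1.243 × 2.41 × 3.77 = 11.29 m³/s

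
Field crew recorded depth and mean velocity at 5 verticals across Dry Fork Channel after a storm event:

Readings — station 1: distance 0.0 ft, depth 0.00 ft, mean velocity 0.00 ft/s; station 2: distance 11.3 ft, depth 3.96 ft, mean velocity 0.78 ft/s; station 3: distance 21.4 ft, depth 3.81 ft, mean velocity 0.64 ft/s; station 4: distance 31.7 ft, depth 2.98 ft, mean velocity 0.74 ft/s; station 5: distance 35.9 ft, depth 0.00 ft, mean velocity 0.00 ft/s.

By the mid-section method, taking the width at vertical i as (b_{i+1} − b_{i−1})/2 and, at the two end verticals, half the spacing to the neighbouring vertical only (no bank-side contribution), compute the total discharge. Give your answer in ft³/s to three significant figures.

73.9 ft³/s

w_2 = (21.4 − 0.0)/2 = 10.7 ft; q_2 = 0.78 × 3.96 × 10.7 = 33.05 ft³/s
w_3 = (31.7 − 11.3)/2 = 10.2 ft; q_3 = 0.64 × 3.81 × 10.2 = 24.87 ft³/s
w_4 = (35.9 − 21.4)/2 = 7.25 ft; q_4 = 0.74 × 2.98 × 7.25 = 15.99 ft³/s
Stations 1, 5 contribute zero (depth or velocity is 0).
Q = Σ qᵢ = 73.91 ft³/s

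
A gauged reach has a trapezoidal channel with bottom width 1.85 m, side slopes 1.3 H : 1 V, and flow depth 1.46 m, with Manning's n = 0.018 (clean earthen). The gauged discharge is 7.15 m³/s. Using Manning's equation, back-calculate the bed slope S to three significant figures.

A = (b + z·y)·y = (1.85 + 1.3×1.46)×1.46 = 5.472 m²
P = b + 2y√(1+z²) = 1.85 + 2×1.46×√(1+1.3²) = 6.639 m
R = A/P = 5.472/6.639 = 0.8242 m
S = (Q·n / (1·A·R^(2/3)))² = (7.15×0.018 / (1×5.472×0.8791))² = 0.0007158

0.000716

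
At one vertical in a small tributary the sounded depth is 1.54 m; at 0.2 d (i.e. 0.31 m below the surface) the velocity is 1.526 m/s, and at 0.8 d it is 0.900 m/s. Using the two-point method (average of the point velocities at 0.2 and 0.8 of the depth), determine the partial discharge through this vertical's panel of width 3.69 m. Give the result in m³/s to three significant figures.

v̄ = (1.526 + 0.900) / 2 = 1.213 m/s
q = v̄ × d × w = 1.213 × 1.54 × 3.69 = 6.893 m³/s

6.89 m³/s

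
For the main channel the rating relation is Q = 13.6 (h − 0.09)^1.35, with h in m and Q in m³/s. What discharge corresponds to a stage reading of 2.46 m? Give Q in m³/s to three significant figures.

43.6 m³/s

Q = 13.6 × (2.46 − 0.09)^1.35 = 13.6 × 2.37^1.35 = 43.60 m³/s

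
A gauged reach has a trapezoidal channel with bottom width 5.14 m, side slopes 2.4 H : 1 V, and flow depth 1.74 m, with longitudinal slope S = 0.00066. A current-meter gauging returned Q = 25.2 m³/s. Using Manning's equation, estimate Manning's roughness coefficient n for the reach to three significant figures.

A = (b + z·y)·y = (5.14 + 2.4×1.74)×1.74 = 16.21 m²
P = b + 2y√(1+z²) = 5.14 + 2×1.74×√(1+2.4²) = 14.19 m
R = A/P = 16.21/14.19 = 1.143 m
n = (1/Q)·A·R^(2/3)·S^(1/2) = (1/25.2) × 16.21 × 1.093 × 0.02569 = 0.01806

0.0181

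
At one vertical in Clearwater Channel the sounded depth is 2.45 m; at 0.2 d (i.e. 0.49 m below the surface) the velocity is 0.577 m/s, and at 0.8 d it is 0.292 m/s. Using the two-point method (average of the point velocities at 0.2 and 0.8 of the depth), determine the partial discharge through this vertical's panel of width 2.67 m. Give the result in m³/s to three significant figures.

2.84 m³/s

v̄ = (0.577 + 0.292) / 2 = 0.4345 m/s
q = v̄ × d × w = 0.4345 × 2.45 × 2.67 = 2.842 m³/s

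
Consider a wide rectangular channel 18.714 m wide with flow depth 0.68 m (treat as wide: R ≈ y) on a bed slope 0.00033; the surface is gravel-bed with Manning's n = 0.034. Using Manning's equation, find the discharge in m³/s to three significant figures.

A = b·y = 18.714 × 0.68 = 12.73 m²
Wide channel: R ≈ y = 0.68 m
Q = (1/n)·A·R^(2/3)·S^(1/2) = (1/0.034) × 12.73 × 0.6800^(2/3) × 0.00033^(1/2) = 5.258 m³/s

5.26 m³/s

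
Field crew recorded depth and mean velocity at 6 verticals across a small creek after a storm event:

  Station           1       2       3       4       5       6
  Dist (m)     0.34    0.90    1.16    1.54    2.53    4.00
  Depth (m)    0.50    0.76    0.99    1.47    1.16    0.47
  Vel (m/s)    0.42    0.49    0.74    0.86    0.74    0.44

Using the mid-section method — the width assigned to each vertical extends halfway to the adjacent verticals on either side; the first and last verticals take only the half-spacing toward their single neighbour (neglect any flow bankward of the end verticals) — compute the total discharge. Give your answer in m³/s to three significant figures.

2.52 m³/s

w_1 = (0.90 − 0.34)/2 = 0.28 m; q_1 = 0.42 × 0.50 × 0.28 = 0.05880 m³/s
w_2 = (1.16 − 0.34)/2 = 0.41 m; q_2 = 0.49 × 0.76 × 0.41 = 0.1527 m³/s
w_3 = (1.54 − 0.90)/2 = 0.32 m; q_3 = 0.74 × 0.99 × 0.32 = 0.2344 m³/s
w_4 = (2.53 − 1.16)/2 = 0.685 m; q_4 = 0.86 × 1.47 × 0.685 = 0.8660 m³/s
w_5 = (4.00 − 1.54)/2 = 1.23 m; q_5 = 0.74 × 1.16 × 1.23 = 1.056 m³/s
w_6 = (4.00 − 2.53)/2 = 0.735 m; q_6 = 0.44 × 0.47 × 0.735 = 0.1520 m³/s
Q = Σ qᵢ = 2.520 m³/s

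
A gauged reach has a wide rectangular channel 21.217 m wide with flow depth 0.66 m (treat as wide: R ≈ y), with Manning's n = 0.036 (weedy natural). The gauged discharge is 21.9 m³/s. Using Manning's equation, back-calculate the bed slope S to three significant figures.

A = b·y = 21.217 × 0.66 = 14.00 m²
Wide channel: R ≈ y = 0.66 m
S = (Q·n / (1·A·R^(2/3)))² = (21.9×0.036 / (1×14.00×0.7580))² = 0.005516

0.00552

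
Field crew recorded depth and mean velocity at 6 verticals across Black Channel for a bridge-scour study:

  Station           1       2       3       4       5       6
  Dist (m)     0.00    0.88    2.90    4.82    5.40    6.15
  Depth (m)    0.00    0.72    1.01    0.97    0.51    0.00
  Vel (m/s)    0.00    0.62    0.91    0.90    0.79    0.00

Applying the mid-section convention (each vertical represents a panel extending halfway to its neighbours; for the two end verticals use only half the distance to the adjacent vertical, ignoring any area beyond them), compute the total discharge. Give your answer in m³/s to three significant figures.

w_2 = (2.90 − 0.00)/2 = 1.45 m; q_2 = 0.62 × 0.72 × 1.45 = 0.6473 m³/s
w_3 = (4.82 − 0.88)/2 = 1.97 m; q_3 = 0.91 × 1.01 × 1.97 = 1.811 m³/s
w_4 = (5.40 − 2.90)/2 = 1.25 m; q_4 = 0.90 × 0.97 × 1.25 = 1.091 m³/s
w_5 = (6.15 − 4.82)/2 = 0.665 m; q_5 = 0.79 × 0.51 × 0.665 = 0.2679 m³/s
Stations 1, 6 contribute zero (depth or velocity is 0).
Q = Σ qᵢ = 3.817 m³/s

3.82 m³/s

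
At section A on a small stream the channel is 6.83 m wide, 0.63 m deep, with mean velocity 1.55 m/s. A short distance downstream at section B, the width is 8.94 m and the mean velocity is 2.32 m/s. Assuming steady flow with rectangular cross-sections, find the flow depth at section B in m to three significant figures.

Q = A₁V₁ = (6.83×0.63) × 1.55 = 6.669 m³/s
d₂ = Q/(b₂ V₂) = 6.669/(8.94×2.32) = 0.3216 m

0.322 m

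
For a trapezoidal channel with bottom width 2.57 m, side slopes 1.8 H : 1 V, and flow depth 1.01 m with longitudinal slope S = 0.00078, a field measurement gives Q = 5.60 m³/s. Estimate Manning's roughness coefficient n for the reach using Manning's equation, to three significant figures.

A = (b + z·y)·y = (2.57 + 1.8×1.01)×1.01 = 4.432 m²
P = b + 2y√(1+z²) = 2.57 + 2×1.01×√(1+1.8²) = 6.729 m
R = A/P = 4.432/6.729 = 0.6586 m
n = (1/Q)·A·R^(2/3)·S^(1/2) = (1/5.60) × 4.432 × 0.7570 × 0.02793 = 0.01673

0.0167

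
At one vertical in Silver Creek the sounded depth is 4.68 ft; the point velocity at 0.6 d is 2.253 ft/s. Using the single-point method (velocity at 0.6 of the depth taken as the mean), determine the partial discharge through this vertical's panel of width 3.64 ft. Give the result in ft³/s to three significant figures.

38.4 ft³/s

v̄ = v₀.₆ = 2.253 ft/s
q = v̄ × d × w = 2.253 × 4.68 × 3.64 = 38.38 ft³/s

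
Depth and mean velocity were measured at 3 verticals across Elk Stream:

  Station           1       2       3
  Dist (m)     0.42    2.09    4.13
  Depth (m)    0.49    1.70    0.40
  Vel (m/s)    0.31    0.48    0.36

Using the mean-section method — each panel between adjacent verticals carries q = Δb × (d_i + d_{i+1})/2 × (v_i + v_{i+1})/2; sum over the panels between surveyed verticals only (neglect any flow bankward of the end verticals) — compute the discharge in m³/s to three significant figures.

Panel 1-2: Δb = 1.67 m, d̄ = (0.49+1.70)/2 = 1.095, v̄ = (0.31+0.48)/2 = 0.395 → q = 1.67×1.095×0.395 = 0.7223 m³/s
Panel 2-3: Δb = 2.04 m, d̄ = (1.70+0.40)/2 = 1.05, v̄ = (0.48+0.36)/2 = 0.42 → q = 2.04×1.05×0.42 = 0.8996 m³/s
Q = Σ q = 1.622 m³/s

1.62 m³/s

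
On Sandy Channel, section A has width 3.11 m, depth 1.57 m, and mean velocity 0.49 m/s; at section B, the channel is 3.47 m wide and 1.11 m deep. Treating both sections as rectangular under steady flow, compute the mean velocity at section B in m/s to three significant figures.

0.621 m/s

Q = A₁V₁ = (3.11×1.57) × 0.49 = 2.393 m³/s
A₂ = 3.47 × 1.11 = 3.852 m²
V₂ = Q/A₂ = 2.393/3.852 = 0.6212 m/s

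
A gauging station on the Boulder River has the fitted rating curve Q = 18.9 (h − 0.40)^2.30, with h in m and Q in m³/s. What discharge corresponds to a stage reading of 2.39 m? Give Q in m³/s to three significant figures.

92.0 m³/s

Q = 18.9 × (2.39 − 0.40)^2.30 = 18.9 × 1.99^2.30 = 92.01 m³/s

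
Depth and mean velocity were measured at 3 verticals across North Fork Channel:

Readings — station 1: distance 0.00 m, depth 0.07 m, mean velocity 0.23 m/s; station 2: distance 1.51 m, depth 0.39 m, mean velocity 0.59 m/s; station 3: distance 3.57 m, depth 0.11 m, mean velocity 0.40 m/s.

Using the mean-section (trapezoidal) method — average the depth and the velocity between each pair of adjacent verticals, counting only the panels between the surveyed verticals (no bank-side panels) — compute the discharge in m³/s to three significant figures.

Panel 1-2: Δb = 1.51 m, d̄ = (0.07+0.39)/2 = 0.23, v̄ = (0.23+0.59)/2 = 0.41 → q = 1.51×0.23×0.41 = 0.1424 m³/s
Panel 2-3: Δb = 2.06 m, d̄ = (0.39+0.11)/2 = 0.25, v̄ = (0.59+0.40)/2 = 0.495 → q = 2.06×0.25×0.495 = 0.2549 m³/s
Q = Σ q = 0.3973 m³/s

0.397 m³/s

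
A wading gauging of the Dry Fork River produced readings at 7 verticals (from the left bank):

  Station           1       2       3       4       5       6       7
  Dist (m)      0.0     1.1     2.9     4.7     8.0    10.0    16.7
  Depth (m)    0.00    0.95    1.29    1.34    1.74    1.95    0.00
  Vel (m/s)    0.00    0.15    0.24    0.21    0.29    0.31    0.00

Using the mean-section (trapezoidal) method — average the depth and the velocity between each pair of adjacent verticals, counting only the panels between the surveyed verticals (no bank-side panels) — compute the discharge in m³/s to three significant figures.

4.35 m³/s

Panel 1-2: Δb = 1.1 m, d̄ = (0.00+0.95)/2 = 0.475, v̄ = (0.00+0.15)/2 = 0.075 → q = 1.1×0.475×0.075 = 0.03919 m³/s
Panel 2-3: Δb = 1.8 m, d̄ = (0.95+1.29)/2 = 1.12, v̄ = (0.15+0.24)/2 = 0.195 → q = 1.8×1.12×0.195 = 0.3931 m³/s
Panel 3-4: Δb = 1.8 m, d̄ = (1.29+1.34)/2 = 1.315, v̄ = (0.24+0.21)/2 = 0.225 → q = 1.8×1.315×0.225 = 0.5326 m³/s
Panel 4-5: Δb = 3.3 m, d̄ = (1.34+1.74)/2 = 1.54, v̄ = (0.21+0.29)/2 = 0.25 → q = 3.3×1.54×0.25 = 1.271 m³/s
Panel 5-6: Δb = 2 m, d̄ = (1.74+1.95)/2 = 1.845, v̄ = (0.29+0.31)/2 = 0.3 → q = 2×1.845×0.3 = 1.107 m³/s
Panel 6-7: Δb = 6.7 m, d̄ = (1.95+0.00)/2 = 0.975, v̄ = (0.31+0.00)/2 = 0.155 → q = 6.7×0.975×0.155 = 1.013 m³/s
Q = Σ q = 4.355 m³/s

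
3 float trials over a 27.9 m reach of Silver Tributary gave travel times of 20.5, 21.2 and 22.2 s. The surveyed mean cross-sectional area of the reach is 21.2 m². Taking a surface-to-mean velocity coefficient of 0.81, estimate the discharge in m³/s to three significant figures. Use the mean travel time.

22.5 m³/s

t̄ = (20.5 + 21.2 + 22.2) / 3 = 21.3 s
v_surface = L / t̄ = 27.9 / 21.3 = 1.310 m/s
v_mean = 0.81 × 1.310 = 1.061 m/s
Q = A × v_mean = 21.2 × 1.061 = 22.49 m³/s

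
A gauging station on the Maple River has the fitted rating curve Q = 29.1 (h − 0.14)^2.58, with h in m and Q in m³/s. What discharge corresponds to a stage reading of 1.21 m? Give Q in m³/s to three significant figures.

34.6 m³/s

Q = 29.1 × (1.21 − 0.14)^2.58 = 29.1 × 1.07^2.58 = 34.65 m³/s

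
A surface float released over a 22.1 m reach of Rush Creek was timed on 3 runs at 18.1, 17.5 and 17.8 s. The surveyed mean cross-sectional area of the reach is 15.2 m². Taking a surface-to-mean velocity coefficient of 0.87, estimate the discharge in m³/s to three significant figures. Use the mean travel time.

16.4 m³/s

t̄ = (18.1 + 17.5 + 17.8) / 3 = 17.8 s
v_surface = L / t̄ = 22.1 / 17.8 = 1.242 m/s
v_mean = 0.87 × 1.242 = 1.080 m/s
Q = A × v_mean = 15.2 × 1.080 = 16.42 m³/s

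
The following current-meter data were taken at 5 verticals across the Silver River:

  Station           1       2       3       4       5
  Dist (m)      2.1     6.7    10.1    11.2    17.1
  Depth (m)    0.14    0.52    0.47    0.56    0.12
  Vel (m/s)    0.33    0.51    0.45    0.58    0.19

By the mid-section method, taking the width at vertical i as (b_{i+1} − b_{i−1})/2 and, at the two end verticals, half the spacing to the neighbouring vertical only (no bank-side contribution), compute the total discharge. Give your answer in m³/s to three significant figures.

w_1 = (6.7 − 2.1)/2 = 2.3 m; q_1 = 0.33 × 0.14 × 2.3 = 0.1063 m³/s
w_2 = (10.1 − 2.1)/2 = 4 m; q_2 = 0.51 × 0.52 × 4 = 1.061 m³/s
w_3 = (11.2 − 6.7)/2 = 2.25 m; q_3 = 0.45 × 0.47 × 2.25 = 0.4759 m³/s
w_4 = (17.1 − 10.1)/2 = 3.5 m; q_4 = 0.58 × 0.56 × 3.5 = 1.137 m³/s
w_5 = (17.1 − 11.2)/2 = 2.95 m; q_5 = 0.19 × 0.12 × 2.95 = 0.06726 m³/s
Q = Σ qᵢ = 2.847 m³/s

2.85 m³/s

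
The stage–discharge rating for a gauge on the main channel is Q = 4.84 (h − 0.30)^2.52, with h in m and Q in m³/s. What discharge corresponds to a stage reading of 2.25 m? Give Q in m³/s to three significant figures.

26.0 m³/s

Q = 4.84 × (2.25 − 0.30)^2.52 = 4.84 × 1.95^2.52 = 26.05 m³/s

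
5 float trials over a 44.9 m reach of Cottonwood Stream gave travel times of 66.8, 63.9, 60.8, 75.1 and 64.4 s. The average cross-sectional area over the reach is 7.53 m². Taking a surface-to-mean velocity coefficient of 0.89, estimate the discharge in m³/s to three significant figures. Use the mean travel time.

t̄ = (66.8 + 63.9 + 60.8 + 75.1 + 64.4) / 5 = 66.2 s
v_surface = L / t̄ = 44.9 / 66.2 = 0.6782 m/s
v_mean = 0.89 × 0.6782 = 0.6036 m/s
Q = A × v_mean = 7.53 × 0.6036 = 4.545 m³/s

4.55 m³/s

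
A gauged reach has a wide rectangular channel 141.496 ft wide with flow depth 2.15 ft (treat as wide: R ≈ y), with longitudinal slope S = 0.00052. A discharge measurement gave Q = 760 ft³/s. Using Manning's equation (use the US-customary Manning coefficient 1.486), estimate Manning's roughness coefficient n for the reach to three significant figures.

A = b·y = 141.496 × 2.15 = 304.2 ft²
Wide channel: R ≈ y = 2.15 ft
n = (1.486/Q)·A·R^(2/3)·S^(1/2) = (1.486/760) × 304.2 × 1.666 × 0.02280 = 0.02260

0.0226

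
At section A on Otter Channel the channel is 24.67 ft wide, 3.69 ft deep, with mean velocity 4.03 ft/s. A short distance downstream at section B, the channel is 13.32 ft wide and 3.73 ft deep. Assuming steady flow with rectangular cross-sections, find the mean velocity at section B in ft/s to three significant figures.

Q = A₁V₁ = (24.67×3.69) × 4.03 = 366.9 ft³/s
A₂ = 13.32 × 3.73 = 49.68 ft²
V₂ = Q/A₂ = 366.9/49.68 = 7.384 ft/s

7.38 ft/s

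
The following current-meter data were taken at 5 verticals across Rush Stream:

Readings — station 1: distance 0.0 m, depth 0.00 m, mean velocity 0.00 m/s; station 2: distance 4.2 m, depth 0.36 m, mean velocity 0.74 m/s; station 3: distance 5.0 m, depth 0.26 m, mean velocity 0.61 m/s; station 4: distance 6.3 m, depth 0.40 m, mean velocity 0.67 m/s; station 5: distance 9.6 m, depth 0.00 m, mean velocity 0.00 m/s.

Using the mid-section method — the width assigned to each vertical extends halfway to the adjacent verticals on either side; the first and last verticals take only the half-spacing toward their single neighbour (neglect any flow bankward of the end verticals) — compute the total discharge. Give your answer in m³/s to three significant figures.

w_2 = (5.0 − 0.0)/2 = 2.5 m; q_2 = 0.74 × 0.36 × 2.5 = 0.6660 m³/s
w_3 = (6.3 − 4.2)/2 = 1.05 m; q_3 = 0.61 × 0.26 × 1.05 = 0.1665 m³/s
w_4 = (9.6 − 5.0)/2 = 2.3 m; q_4 = 0.67 × 0.40 × 2.3 = 0.6164 m³/s
Stations 1, 5 contribute zero (depth or velocity is 0).
Q = Σ qᵢ = 1.449 m³/s

1.45 m³/s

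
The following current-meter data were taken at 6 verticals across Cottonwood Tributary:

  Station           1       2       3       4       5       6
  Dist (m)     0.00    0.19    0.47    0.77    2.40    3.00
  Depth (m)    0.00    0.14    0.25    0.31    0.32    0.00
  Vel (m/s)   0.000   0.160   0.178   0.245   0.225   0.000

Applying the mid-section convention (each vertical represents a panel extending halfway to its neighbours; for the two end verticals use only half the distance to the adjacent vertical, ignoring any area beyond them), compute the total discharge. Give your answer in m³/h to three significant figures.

618 m³/h

w_2 = (0.47 − 0.00)/2 = 0.235 m; q_2 = 0.160 × 0.14 × 0.235 = 0.005264 m³/s
w_3 = (0.77 − 0.19)/2 = 0.29 m; q_3 = 0.178 × 0.25 × 0.29 = 0.01291 m³/s
w_4 = (2.40 − 0.47)/2 = 0.965 m; q_4 = 0.245 × 0.31 × 0.965 = 0.07329 m³/s
w_5 = (3.00 − 0.77)/2 = 1.115 m; q_5 = 0.225 × 0.32 × 1.115 = 0.08028 m³/s
Stations 1, 6 contribute zero (depth or velocity is 0).
Q = Σ qᵢ = 0.1717 m³/s
= 0.1717 × 3600 = 618.3 m³/h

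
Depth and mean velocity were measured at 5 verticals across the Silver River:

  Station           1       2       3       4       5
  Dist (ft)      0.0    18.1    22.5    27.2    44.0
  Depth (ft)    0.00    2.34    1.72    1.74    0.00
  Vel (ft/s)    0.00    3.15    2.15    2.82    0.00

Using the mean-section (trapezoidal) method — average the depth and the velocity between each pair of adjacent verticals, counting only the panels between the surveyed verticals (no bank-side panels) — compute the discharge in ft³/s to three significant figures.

Panel 1-2: Δb = 18.1 ft, d̄ = (0.00+2.34)/2 = 1.17, v̄ = (0.00+3.15)/2 = 1.575 → q = 18.1×1.17×1.575 = 33.35 ft³/s
Panel 2-3: Δb = 4.4 ft, d̄ = (2.34+1.72)/2 = 2.03, v̄ = (3.15+2.15)/2 = 2.65 → q = 4.4×2.03×2.65 = 23.67 ft³/s
Panel 3-4: Δb = 4.7 ft, d̄ = (1.72+1.74)/2 = 1.73, v̄ = (2.15+2.82)/2 = 2.485 → q = 4.7×1.73×2.485 = 20.21 ft³/s
Panel 4-5: Δb = 16.8 ft, d̄ = (1.74+0.00)/2 = 0.87, v̄ = (2.82+0.00)/2 = 1.41 → q = 16.8×0.87×1.41 = 20.61 ft³/s
Q = Σ q = 97.84 ft³/s

97.8 ft³/s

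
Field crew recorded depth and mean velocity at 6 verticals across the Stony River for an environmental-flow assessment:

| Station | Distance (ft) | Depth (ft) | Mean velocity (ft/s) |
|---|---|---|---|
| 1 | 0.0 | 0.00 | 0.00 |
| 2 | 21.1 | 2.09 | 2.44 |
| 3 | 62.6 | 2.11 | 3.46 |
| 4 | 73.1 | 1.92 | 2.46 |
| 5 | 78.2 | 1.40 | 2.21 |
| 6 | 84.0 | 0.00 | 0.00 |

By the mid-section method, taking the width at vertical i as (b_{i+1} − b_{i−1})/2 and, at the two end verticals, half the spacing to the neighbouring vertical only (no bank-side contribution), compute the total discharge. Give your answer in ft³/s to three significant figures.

403 ft³/s

w_2 = (62.6 − 0.0)/2 = 31.3 ft; q_2 = 2.44 × 2.09 × 31.3 = 159.6 ft³/s
w_3 = (73.1 − 21.1)/2 = 26 ft; q_3 = 3.46 × 2.11 × 26 = 189.8 ft³/s
w_4 = (78.2 − 62.6)/2 = 7.8 ft; q_4 = 2.46 × 1.92 × 7.8 = 36.84 ft³/s
w_5 = (84.0 − 73.1)/2 = 5.45 ft; q_5 = 2.21 × 1.40 × 5.45 = 16.86 ft³/s
Stations 1, 6 contribute zero (depth or velocity is 0).
Q = Σ qᵢ = 403.1 ft³/s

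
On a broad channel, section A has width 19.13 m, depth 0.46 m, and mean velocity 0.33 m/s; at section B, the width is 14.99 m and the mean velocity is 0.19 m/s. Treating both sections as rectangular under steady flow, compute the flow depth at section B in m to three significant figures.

Q = A₁V₁ = (19.13×0.46) × 0.33 = 2.904 m³/s
d₂ = Q/(b₂ V₂) = 2.904/(14.99×0.19) = 1.020 m

1.02 m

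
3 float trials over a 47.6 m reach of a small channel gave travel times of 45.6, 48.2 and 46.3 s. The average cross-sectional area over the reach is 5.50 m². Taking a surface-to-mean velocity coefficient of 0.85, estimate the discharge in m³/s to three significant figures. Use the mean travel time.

t̄ = (45.6 + 48.2 + 46.3) / 3 = 46.7 s
v_surface = L / t̄ = 47.6 / 46.7 = 1.019 m/s
v_mean = 0.85 × 1.019 = 0.8664 m/s
Q = A × v_mean = 5.50 × 0.8664 = 4.765 m³/s

4.77 m³/s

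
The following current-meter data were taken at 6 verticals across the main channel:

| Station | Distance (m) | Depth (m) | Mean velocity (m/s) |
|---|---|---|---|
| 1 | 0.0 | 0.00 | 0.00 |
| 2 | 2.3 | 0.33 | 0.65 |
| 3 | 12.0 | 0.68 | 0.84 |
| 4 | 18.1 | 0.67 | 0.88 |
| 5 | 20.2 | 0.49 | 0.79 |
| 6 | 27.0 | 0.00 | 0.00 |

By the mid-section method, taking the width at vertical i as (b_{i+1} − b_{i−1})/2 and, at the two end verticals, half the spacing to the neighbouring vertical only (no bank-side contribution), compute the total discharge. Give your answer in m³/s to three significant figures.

w_2 = (12.0 − 0.0)/2 = 6 m; q_2 = 0.65 × 0.33 × 6 = 1.287 m³/s
w_3 = (18.1 − 2.3)/2 = 7.9 m; q_3 = 0.84 × 0.68 × 7.9 = 4.512 m³/s
w_4 = (20.2 − 12.0)/2 = 4.1 m; q_4 = 0.88 × 0.67 × 4.1 = 2.417 m³/s
w_5 = (27.0 − 18.1)/2 = 4.45 m; q_5 = 0.79 × 0.49 × 4.45 = 1.723 m³/s
Stations 1, 6 contribute zero (depth or velocity is 0).
Q = Σ qᵢ = 9.939 m³/s

9.94 m³/s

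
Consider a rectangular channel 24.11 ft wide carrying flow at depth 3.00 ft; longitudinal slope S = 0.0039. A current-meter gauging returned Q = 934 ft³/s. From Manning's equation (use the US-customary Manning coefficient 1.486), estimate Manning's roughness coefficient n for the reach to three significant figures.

A = b·y = 24.11 × 3.00 = 72.33 ft²
P = b + 2y = 24.11 + 2×3.00 = 30.11 ft
R = A/P = 72.33/30.11 = 2.402 ft
n = (1.486/Q)·A·R^(2/3)·S^(1/2) = (1.486/934) × 72.33 × 1.794 × 0.06245 = 0.01289

0.0129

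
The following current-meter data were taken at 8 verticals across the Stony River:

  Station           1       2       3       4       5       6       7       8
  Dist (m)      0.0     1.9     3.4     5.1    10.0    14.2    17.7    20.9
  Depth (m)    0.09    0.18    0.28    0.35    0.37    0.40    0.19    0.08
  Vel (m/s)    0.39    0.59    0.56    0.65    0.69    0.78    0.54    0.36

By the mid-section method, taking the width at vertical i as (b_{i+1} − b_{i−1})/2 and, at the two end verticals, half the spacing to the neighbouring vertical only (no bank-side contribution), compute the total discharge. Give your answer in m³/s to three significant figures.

w_1 = (1.9 − 0.0)/2 = 0.95 m; q_1 = 0.39 × 0.09 × 0.95 = 0.03335 m³/s
w_2 = (3.4 − 0.0)/2 = 1.7 m; q_2 = 0.59 × 0.18 × 1.7 = 0.1805 m³/s
w_3 = (5.1 − 1.9)/2 = 1.6 m; q_3 = 0.56 × 0.28 × 1.6 = 0.2509 m³/s
w_4 = (10.0 − 3.4)/2 = 3.3 m; q_4 = 0.65 × 0.35 × 3.3 = 0.7508 m³/s
w_5 = (14.2 − 5.1)/2 = 4.55 m; q_5 = 0.69 × 0.37 × 4.55 = 1.162 m³/s
w_6 = (17.7 − 10.0)/2 = 3.85 m; q_6 = 0.78 × 0.40 × 3.85 = 1.201 m³/s
w_7 = (20.9 − 14.2)/2 = 3.35 m; q_7 = 0.54 × 0.19 × 3.35 = 0.3437 m³/s
w_8 = (20.9 − 17.7)/2 = 1.6 m; q_8 = 0.36 × 0.08 × 1.6 = 0.04608 m³/s
Q = Σ qᵢ = 3.968 m³/s

3.97 m³/s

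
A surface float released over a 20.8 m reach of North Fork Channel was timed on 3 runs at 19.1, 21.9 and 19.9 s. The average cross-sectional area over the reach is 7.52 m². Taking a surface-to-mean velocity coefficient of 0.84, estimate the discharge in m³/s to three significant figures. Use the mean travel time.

t̄ = (19.1 + 21.9 + 19.9) / 3 = 20.3 s
v_surface = L / t̄ = 20.8 / 20.3 = 1.025 m/s
v_mean = 0.84 × 1.025 = 0.8607 m/s
Q = A × v_mean = 7.52 × 0.8607 = 6.472 m³/s

6.47 m³/s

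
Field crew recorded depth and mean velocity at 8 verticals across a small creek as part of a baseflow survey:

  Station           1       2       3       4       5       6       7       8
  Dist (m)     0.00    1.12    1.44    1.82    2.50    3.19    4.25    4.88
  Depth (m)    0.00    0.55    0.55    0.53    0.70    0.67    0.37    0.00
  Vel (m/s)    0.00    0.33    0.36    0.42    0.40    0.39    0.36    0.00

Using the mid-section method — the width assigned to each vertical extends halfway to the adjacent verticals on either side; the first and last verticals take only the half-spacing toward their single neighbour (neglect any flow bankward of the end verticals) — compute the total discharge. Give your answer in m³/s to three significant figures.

w_2 = (1.44 − 0.00)/2 = 0.72 m; q_2 = 0.33 × 0.55 × 0.72 = 0.1307 m³/s
w_3 = (1.82 − 1.12)/2 = 0.35 m; q_3 = 0.36 × 0.55 × 0.35 = 0.06930 m³/s
w_4 = (2.50 − 1.44)/2 = 0.53 m; q_4 = 0.42 × 0.53 × 0.53 = 0.1180 m³/s
w_5 = (3.19 − 1.82)/2 = 0.685 m; q_5 = 0.40 × 0.70 × 0.685 = 0.1918 m³/s
w_6 = (4.25 − 2.50)/2 = 0.875 m; q_6 = 0.39 × 0.67 × 0.875 = 0.2286 m³/s
w_7 = (4.88 − 3.19)/2 = 0.845 m; q_7 = 0.36 × 0.37 × 0.845 = 0.1126 m³/s
Stations 1, 8 contribute zero (depth or velocity is 0).
Q = Σ qᵢ = 0.8509 m³/s

0.851 m³/s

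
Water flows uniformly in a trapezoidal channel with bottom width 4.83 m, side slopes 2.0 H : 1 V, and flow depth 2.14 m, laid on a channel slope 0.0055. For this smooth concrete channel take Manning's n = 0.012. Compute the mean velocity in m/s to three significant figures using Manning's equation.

A = (b + z·y)·y = (4.83 + 2.0×2.14)×2.14 = 19.50 m²
P = b + 2y√(1+z²) = 4.83 + 2×2.14×√(1+2.0²) = 14.40 m
R = A/P = 19.50/14.40 = 1.354 m
Q = (1/n)·A·R^(2/3)·S^(1/2) = (1/0.012) × 19.50 × 1.354^(2/3) × 0.0055^(1/2) = 147.4 m³/s
V = Q/A = 147.4/19.50 = 7.563 m/s

7.56 m/s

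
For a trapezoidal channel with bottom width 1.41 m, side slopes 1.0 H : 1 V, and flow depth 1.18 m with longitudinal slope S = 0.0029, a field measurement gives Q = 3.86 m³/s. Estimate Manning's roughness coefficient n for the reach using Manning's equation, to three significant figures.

0.0318

A = (b + z·y)·y = (1.41 + 1.0×1.18)×1.18 = 3.056 m²
P = b + 2y√(1+z²) = 1.41 + 2×1.18×√(1+1.0²) = 4.748 m
R = A/P = 3.056/4.748 = 0.6437 m
n = (1/Q)·A·R^(2/3)·S^(1/2) = (1/3.86) × 3.056 × 0.7455 × 0.05385 = 0.03179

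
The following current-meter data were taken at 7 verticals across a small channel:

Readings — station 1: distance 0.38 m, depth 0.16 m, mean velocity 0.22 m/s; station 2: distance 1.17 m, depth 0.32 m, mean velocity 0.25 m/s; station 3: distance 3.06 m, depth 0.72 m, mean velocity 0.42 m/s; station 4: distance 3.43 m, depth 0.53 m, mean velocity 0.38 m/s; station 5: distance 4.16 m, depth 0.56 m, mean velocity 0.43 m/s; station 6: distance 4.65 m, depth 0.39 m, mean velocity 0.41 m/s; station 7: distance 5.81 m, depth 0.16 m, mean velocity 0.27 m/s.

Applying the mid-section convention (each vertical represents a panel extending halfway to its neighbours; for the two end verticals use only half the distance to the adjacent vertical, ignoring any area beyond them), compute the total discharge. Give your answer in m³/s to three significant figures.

0.877 m³/s

w_1 = (1.17 − 0.38)/2 = 0.395 m; q_1 = 0.22 × 0.16 × 0.395 = 0.01390 m³/s
w_2 = (3.06 − 0.38)/2 = 1.34 m; q_2 = 0.25 × 0.32 × 1.34 = 0.1072 m³/s
w_3 = (3.43 − 1.17)/2 = 1.13 m; q_3 = 0.42 × 0.72 × 1.13 = 0.3417 m³/s
w_4 = (4.16 − 3.06)/2 = 0.55 m; q_4 = 0.38 × 0.53 × 0.55 = 0.1108 m³/s
w_5 = (4.65 − 3.43)/2 = 0.61 m; q_5 = 0.43 × 0.56 × 0.61 = 0.1469 m³/s
w_6 = (5.81 − 4.16)/2 = 0.825 m; q_6 = 0.41 × 0.39 × 0.825 = 0.1319 m³/s
w_7 = (5.81 − 4.65)/2 = 0.58 m; q_7 = 0.27 × 0.16 × 0.58 = 0.02506 m³/s
Q = Σ qᵢ = 0.8774 m³/s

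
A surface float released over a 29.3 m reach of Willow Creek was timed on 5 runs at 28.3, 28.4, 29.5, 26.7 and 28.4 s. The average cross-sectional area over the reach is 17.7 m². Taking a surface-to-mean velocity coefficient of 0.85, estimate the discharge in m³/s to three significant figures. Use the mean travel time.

15.6 m³/s

t̄ = (28.3 + 28.4 + 29.5 + 26.7 + 28.4) / 5 = 28.26 s
v_surface = L / t̄ = 29.3 / 28.26 = 1.037 m/s
v_mean = 0.85 × 1.037 = 0.8813 m/s
Q = A × v_mean = 17.7 × 0.8813 = 15.60 m³/s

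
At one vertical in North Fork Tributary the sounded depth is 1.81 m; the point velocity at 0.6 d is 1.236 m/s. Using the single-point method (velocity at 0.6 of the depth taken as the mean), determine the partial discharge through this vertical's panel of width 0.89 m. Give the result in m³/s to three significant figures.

v̄ = v₀.₆ = 1.236 m/s
q = v̄ × d × w = 1.236 × 1.81 × 0.89 = 1.991 m³/s

1.99 m³/s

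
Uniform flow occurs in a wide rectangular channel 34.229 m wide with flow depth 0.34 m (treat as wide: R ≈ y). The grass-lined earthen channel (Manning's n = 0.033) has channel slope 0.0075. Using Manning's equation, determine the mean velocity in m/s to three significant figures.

A = b·y = 34.229 × 0.34 = 11.64 m²
Wide channel: R ≈ y = 0.34 m
Q = (1/n)·A·R^(2/3)·S^(1/2) = (1/0.033) × 11.64 × 0.3400^(2/3) × 0.0075^(1/2) = 14.88 m³/s
V = Q/A = 14.88/11.64 = 1.278 m/s

1.28 m/s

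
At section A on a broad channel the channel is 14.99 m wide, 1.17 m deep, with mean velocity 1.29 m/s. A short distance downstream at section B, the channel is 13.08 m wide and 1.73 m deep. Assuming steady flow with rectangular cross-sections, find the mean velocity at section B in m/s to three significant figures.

Q = A₁V₁ = (14.99×1.17) × 1.29 = 22.62 m³/s
A₂ = 13.08 × 1.73 = 22.63 m²
V₂ = Q/A₂ = 22.62/22.63 = 0.9998 m/s

1.00 m/s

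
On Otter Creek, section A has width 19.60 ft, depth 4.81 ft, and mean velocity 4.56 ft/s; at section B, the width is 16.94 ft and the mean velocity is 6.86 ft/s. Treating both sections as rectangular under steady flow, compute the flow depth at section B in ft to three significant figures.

Q = A₁V₁ = (19.60×4.81) × 4.56 = 429.9 ft³/s
d₂ = Q/(b₂ V₂) = 429.9/(16.94×6.86) = 3.699 ft

3.70 ft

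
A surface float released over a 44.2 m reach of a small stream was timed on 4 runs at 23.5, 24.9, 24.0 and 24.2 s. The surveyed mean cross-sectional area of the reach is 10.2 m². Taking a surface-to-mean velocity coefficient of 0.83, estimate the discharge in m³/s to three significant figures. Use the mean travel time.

t̄ = (23.5 + 24.9 + 24.0 + 24.2) / 4 = 24.15 s
v_surface = L / t̄ = 44.2 / 24.15 = 1.830 m/s
v_mean = 0.83 × 1.830 = 1.519 m/s
Q = A × v_mean = 10.2 × 1.519 = 15.49 m³/s

15.5 m³/s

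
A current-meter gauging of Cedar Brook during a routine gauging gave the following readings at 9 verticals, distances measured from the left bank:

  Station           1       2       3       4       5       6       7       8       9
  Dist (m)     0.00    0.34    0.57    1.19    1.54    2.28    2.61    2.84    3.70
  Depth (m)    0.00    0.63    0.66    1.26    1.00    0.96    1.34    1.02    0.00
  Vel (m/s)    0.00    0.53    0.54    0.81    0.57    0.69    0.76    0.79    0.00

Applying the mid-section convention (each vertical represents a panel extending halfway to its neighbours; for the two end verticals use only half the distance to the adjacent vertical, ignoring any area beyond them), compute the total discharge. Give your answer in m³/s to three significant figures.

w_2 = (0.57 − 0.00)/2 = 0.285 m; q_2 = 0.53 × 0.63 × 0.285 = 0.09516 m³/s
w_3 = (1.19 − 0.34)/2 = 0.425 m; q_3 = 0.54 × 0.66 × 0.425 = 0.1515 m³/s
w_4 = (1.54 − 0.57)/2 = 0.485 m; q_4 = 0.81 × 1.26 × 0.485 = 0.4950 m³/s
w_5 = (2.28 − 1.19)/2 = 0.545 m; q_5 = 0.57 × 1.00 × 0.545 = 0.3107 m³/s
w_6 = (2.61 − 1.54)/2 = 0.535 m; q_6 = 0.69 × 0.96 × 0.535 = 0.3544 m³/s
w_7 = (2.84 − 2.28)/2 = 0.28 m; q_7 = 0.76 × 1.34 × 0.28 = 0.2852 m³/s
w_8 = (3.70 − 2.61)/2 = 0.545 m; q_8 = 0.79 × 1.02 × 0.545 = 0.4392 m³/s
Stations 1, 9 contribute zero (depth or velocity is 0).
Q = Σ qᵢ = 2.131 m³/s

2.13 m³/s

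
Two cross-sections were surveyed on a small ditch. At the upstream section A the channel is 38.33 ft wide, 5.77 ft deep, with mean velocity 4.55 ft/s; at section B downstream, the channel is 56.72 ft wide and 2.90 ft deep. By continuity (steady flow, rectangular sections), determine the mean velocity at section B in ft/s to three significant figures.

Q = A₁V₁ = (38.33×5.77) × 4.55 = 1006 ft³/s
A₂ = 56.72 × 2.90 = 164.5 ft²
V₂ = Q/A₂ = 1006/164.5 = 6.118 ft/s

6.12 ft/s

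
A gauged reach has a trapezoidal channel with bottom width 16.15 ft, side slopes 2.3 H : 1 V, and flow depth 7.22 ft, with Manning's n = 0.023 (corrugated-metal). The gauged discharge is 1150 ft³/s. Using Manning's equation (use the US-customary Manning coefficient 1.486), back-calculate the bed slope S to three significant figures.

A = (b + z·y)·y = (16.15 + 2.3×7.22)×7.22 = 236.5 ft²
P = b + 2y√(1+z²) = 16.15 + 2×7.22×√(1+2.3²) = 52.37 ft
R = A/P = 236.5/52.37 = 4.516 ft
S = (Q·n / (1.486·A·R^(2/3)))² = (1150×0.023 / (1.486×236.5×2.732))² = 0.0007588

0.000759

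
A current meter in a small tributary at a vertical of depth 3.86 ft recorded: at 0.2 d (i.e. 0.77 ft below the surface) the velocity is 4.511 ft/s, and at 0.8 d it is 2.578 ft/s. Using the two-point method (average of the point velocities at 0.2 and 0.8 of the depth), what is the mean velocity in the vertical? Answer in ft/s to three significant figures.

v̄ = (4.511 + 2.578) / 2 = 3.545 ft/s

3.54 ft/s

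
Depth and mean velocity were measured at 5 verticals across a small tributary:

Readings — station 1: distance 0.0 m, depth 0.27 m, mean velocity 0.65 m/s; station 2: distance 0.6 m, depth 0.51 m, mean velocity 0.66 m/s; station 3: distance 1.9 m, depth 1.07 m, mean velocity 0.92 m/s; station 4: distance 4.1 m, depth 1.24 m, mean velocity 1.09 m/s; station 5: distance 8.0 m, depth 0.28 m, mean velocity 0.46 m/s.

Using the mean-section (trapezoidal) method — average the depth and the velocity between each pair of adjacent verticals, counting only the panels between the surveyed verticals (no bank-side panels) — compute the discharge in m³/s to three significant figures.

5.82 m³/s

Panel 1-2: Δb = 0.6 m, d̄ = (0.27+0.51)/2 = 0.39, v̄ = (0.65+0.66)/2 = 0.655 → q = 0.6×0.39×0.655 = 0.1533 m³/s
Panel 2-3: Δb = 1.3 m, d̄ = (0.51+1.07)/2 = 0.79, v̄ = (0.66+0.92)/2 = 0.79 → q = 1.3×0.79×0.79 = 0.8113 m³/s
Panel 3-4: Δb = 2.2 m, d̄ = (1.07+1.24)/2 = 1.155, v̄ = (0.92+1.09)/2 = 1.005 → q = 2.2×1.155×1.005 = 2.554 m³/s
Panel 4-5: Δb = 3.9 m, d̄ = (1.24+0.28)/2 = 0.76, v̄ = (1.09+0.46)/2 = 0.775 → q = 3.9×0.76×0.775 = 2.297 m³/s
Q = Σ q = 5.815 m³/s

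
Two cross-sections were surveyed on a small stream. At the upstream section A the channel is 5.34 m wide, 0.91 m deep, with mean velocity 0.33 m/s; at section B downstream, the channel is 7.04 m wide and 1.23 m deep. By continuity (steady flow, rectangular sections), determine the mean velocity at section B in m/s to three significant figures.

Q = A₁V₁ = (5.34×0.91) × 0.33 = 1.604 m³/s
A₂ = 7.04 × 1.23 = 8.659 m²
V₂ = Q/A₂ = 1.604/8.659 = 0.1852 m/s

0.185 m/s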